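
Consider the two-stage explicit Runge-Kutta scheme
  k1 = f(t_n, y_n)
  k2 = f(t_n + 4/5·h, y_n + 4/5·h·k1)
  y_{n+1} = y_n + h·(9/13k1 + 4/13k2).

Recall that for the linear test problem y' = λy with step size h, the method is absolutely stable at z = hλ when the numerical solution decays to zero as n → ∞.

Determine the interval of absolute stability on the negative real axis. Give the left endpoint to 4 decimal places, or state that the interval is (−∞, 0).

(-4.0625, 0).

With y'=λy (z=hλ):
  k1=λy_n ⇒ h·k1=z·y_n;  k2=λ(1+4/5z)y_n ⇒ h·k2=z(1+4/5z)y_n
  y_{n+1}/y_n = 1 + 9/13z + 4/13z(1+4/5z) = 1 + z + 16/65z²
  so R(z) = 1 + z + 16/65z².

Find x<0 with |R(x)|<1.
x=-1.04: |R|=0.2262
R=1: x+16/65x²=0 ⇒ x=−65/16=-4.0625; min R=1−1/(4·16/65)=-0.0156>−1
Confirm numerically:
  x=-3.147: |R|=0.29081 <1
  x=-3.091: |R|=0.26082 <1
  x=-2.997: |R|=0.21396 <1
  x=-4.429: |R|=1.39956 >1
  x=-4.394: |R|=1.35855 >1
Interval (-4.0625, 0).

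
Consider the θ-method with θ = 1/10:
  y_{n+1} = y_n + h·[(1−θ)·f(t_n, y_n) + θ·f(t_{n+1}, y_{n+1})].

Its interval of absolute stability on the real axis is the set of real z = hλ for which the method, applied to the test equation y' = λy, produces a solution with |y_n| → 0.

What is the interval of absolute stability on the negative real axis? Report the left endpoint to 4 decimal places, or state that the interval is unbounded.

(-2.5000, 0).

Test eqn y'=λy, z=hλ:
  y_{n+1} = y_n + z·[9/10·y_n + 1/10·y_{n+1}] ⇒ (1 − 1/10z)y_{n+1} = (1 + 9/10z)y_n
  R(z) = (1 + 9/10z)/(1 − 1/10z).

Solve |R(x)|<1 on ℝ⁻.
x=-1.66: |R|=0.4237
R=−1: 1+9/10x = −1+1/10x ⇒ -4/5x=2 ⇒ x=2/(-4/5)=-2.5000
Confirm numerically:
  x=-2.297: |R|=0.86794 <1
  x=-2.099: |R|=0.73485 <1
  x=-1.043: |R|=0.05551 <1
  x=-2.969: |R|=1.28931 >1
  x=-2.693: |R|=1.12164 >1
  x=-2.556: |R|=1.03568 >1
Stable set (-2.5000, 0).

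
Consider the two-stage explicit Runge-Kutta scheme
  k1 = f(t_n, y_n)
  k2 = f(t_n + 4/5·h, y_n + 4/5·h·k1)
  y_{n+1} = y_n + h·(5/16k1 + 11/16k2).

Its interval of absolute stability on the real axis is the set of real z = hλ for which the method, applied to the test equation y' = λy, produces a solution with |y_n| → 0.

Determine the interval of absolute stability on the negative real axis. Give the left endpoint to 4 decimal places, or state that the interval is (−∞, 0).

On y'=λy, z=hλ:
  k1=λy_n ⇒ h·k1=z·y_n;  k2=λ(1+4/5z)y_n ⇒ h·k2=z(1+4/5z)y_n
  y_{n+1}/y_n = 1 + 5/16z + 11/16z(1+4/5z) = 1 + z + 11/20z²
  Hence R(z) = 1 + z + 11/20z².

Find x<0 with |R(x)|<1.
x=-0.57: |R|=0.6087
R=1: x+11/20x²=0 ⇒ x=−20/11=-1.8182; min R=1−1/(4·11/20)=0.5455>−1
Confirm numerically:
  x=-1.525: |R|=0.75409 <1
  x=-1.499: |R|=0.73685 <1
  x=-1.044: |R|=0.55546 <1
  x=-2.146: |R|=1.38692 >1
  x=-1.852: |R|=1.03445 >1
Stable set (-1.8182, 0).

(-1.8182, 0).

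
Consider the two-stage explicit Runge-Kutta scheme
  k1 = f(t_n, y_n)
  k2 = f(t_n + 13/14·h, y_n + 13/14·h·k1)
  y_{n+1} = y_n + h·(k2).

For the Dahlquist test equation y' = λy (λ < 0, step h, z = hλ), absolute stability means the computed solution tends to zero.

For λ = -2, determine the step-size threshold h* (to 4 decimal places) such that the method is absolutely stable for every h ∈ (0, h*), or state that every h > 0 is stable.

(-1.0769,0); λ=-2 ⇒ h* = (14/13)/2 = 0.5385.

With y'=λy (z=hλ):
  k1=λy_n ⇒ h·k1=z·y_n;  k2=λ(1+13/14z)y_n ⇒ h·k2=z(1+13/14z)y_n
  y_{n+1}/y_n = 1 + z(1+13/14z) = 1 + z + 13/14z²
  ⇒ R(z) = 1 + z + 13/14z².

Find x<0 with |R(x)|<1.
x=-0.44: |R|=0.7398
R=1: x+13/14x²=0 ⇒ x=−14/13=-1.0769; min R=1−1/(4·13/14)=0.7308>−1
Confirm numerically:
  x=-0.836: |R|=0.81297 <1
  x=-0.800: |R|=0.79429 <1
  x=-0.780: |R|=0.78494 <1
  x=-0.614: |R|=0.73607 <1
  x=-1.622: |R|=1.82096 >1
  x=-1.549: |R|=1.67902 >1
Interval (-1.0769, 0).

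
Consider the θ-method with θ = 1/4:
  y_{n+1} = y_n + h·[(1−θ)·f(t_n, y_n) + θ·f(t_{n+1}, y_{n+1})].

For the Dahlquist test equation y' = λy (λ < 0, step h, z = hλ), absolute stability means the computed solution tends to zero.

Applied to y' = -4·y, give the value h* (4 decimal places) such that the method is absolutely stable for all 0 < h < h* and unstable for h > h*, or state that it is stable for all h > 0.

Test eqn y'=λy, z=hλ:
  y_{n+1} = y_n + z·[3/4·y_n + 1/4·y_{n+1}] ⇒ (1 − 1/4z)y_{n+1} = (1 + 3/4z)y_n
  ⇒ R(z) = (1 + 3/4z)/(1 − 1/4z).

Need |R(x)|<1, x<0.
x=-1.66: |R|=0.1731
R=−1: 1+3/4x = −1+1/4x ⇒ -1/2x=2 ⇒ x=2/(-1/2)=-4.0000
Confirm numerically:
  x=-2.921: |R|=0.68820 <1
  x=-2.512: |R|=0.54300 <1
  x=-2.224: |R|=0.42931 <1
  x=-4.573: |R|=1.13368 >1
  x=-4.401: |R|=1.09546 >1
So |R|<1 on (-4.0000, 0).

(-4.0000,0); λ=-4 ⇒ h* = (4)/4 = 1.0000.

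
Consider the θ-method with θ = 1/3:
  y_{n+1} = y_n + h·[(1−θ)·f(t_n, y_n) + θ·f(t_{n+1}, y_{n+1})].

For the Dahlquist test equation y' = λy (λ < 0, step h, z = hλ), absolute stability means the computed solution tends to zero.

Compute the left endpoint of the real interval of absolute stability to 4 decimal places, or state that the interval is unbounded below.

Test eqn y'=λy, z=hλ:
  y_{n+1} = y_n + z·[2/3·y_n + 1/3·y_{n+1}] ⇒ (1 − 1/3z)y_{n+1} = (1 + 2/3z)y_n
  ⇒ R(z) = (1 + 2/3z)/(1 − 1/3z).

Find x<0 with |R(x)|<1.
x=-0.93: |R|=0.2901
R=−1: 1+2/3x = −1+1/3x ⇒ -1/3x=2 ⇒ x=2/(-1/3)=-6.0000
Confirm numerically:
  x=-3.183: |R|=0.54440 <1
  x=-3.132: |R|=0.53229 <1
  x=-3.084: |R|=0.52071 <1
  x=-6.433: |R|=1.04590 >1
  x=-6.051: |R|=1.00563 >1
Stable set (-6.0000, 0).

z* = -6.0000.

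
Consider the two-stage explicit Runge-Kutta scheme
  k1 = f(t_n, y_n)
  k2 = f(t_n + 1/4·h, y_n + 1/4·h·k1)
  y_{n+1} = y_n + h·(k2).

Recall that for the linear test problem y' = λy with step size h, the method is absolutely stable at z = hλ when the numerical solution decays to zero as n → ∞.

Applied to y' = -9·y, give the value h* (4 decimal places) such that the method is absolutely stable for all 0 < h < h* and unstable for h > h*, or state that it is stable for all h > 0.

(-4.0000,0); λ=-9 ⇒ h* = (4)/9 = 0.4444.

Test eqn y'=λy, z=hλ:
  k1=λy_n ⇒ h·k1=z·y_n;  k2=λ(1+1/4z)y_n ⇒ h·k2=z(1+1/4z)y_n
  y_{n+1}/y_n = 1 + z(1+1/4z) = 1 + z + 1/4z²
  so R(z) = 1 + z + 1/4z².

Need |R(x)|<1, x<0.
x=-1.43: |R|=0.0812
R=1: x+1/4x²=0 ⇒ x=−4=-4.0000; min R=1−1/(4·1/4)=0.0000>−1
Confirm numerically:
  x=-3.420: |R|=0.50410 <1
  x=-3.350: |R|=0.45563 <1
  x=-2.237: |R|=0.01404 <1
  x=-1.806: |R|=0.00941 <1
  x=-4.516: |R|=1.58256 >1
  x=-4.189: |R|=1.19793 >1
  x=-4.093: |R|=1.09516 >1
So |R|<1 on (-4.0000, 0).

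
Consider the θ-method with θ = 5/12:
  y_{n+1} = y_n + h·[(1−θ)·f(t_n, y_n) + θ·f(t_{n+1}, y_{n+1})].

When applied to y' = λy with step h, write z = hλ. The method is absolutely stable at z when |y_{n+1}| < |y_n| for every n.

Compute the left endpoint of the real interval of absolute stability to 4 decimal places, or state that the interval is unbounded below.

Set f=λy, z=hλ:
  y_{n+1} = y_n + z·[7/12·y_n + 5/12·y_{n+1}] ⇒ (1 − 5/12z)y_{n+1} = (1 + 7/12z)y_n
  ⇒ R(z) = (1 + 7/12z)/(1 − 5/12z).

Find x<0 with |R(x)|<1.
x=-0.59: |R|=0.5264
R=−1: 1+7/12x = −1+5/12x ⇒ -1/6x=2 ⇒ x=2/(-1/6)=-12.0000
Confirm numerically:
  x=-10.852: |R|=0.96535 <1
  x=-10.659: |R|=0.95892 <1
  x=-8.152: |R|=0.85413 <1
  x=-7.005: |R|=0.78756 <1
  x=-12.567: |R|=1.01515 >1
  x=-12.378: |R|=1.01023 >1
Interval (-12.0000, 0).

left endpoint -12.0000.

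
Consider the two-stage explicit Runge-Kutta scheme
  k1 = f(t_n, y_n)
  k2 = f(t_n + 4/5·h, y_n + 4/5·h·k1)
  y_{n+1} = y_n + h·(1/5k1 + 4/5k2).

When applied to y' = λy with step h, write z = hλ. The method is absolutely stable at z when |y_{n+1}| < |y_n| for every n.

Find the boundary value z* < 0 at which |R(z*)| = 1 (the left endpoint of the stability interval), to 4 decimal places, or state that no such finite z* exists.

On y'=λy, z=hλ:
  k1=λy_n ⇒ h·k1=z·y_n;  k2=λ(1+4/5z)y_n ⇒ h·k2=z(1+4/5z)y_n
  y_{n+1}/y_n = 1 + 1/5z + 4/5z(1+4/5z) = 1 + z + 16/25z²
  Hence R(z) = 1 + z + 16/25z².

Need |R(x)|<1, x<0.
x=-1.38: |R|=0.8388
R=1: x+16/25x²=0 ⇒ x=−25/16=-1.5625; min R=1−1/(4·16/25)=0.6094>−1
Confirm numerically:
  x=-1.055: |R|=0.65734 <1
  x=-0.977: |R|=0.63390 <1
  x=-0.807: |R|=0.60980 <1
  x=-1.939: |R|=1.46722 >1
  x=-1.648: |R|=1.09018 >1
Stable set (-1.5625, 0).

left endpoint -1.5625.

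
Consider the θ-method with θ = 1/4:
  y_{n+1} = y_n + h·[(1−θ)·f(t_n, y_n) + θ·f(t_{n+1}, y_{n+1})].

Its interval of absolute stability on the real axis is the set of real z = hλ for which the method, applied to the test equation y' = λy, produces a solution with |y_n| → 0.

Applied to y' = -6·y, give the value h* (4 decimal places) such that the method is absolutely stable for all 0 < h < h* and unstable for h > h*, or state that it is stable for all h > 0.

(-4.0000,0); λ=-6 ⇒ h* = (4)/6 = 0.6667.

Set f=λy, z=hλ:
  y_{n+1} = y_n + z·[3/4·y_n + 1/4·y_{n+1}] ⇒ (1 − 1/4z)y_{n+1} = (1 + 3/4z)y_n
  R(z) = (1 + 3/4z)/(1 − 1/4z).

Find x<0 with |R(x)|<1.
x=-1.72: |R|=0.2028
R=−1: 1+3/4x = −1+1/4x ⇒ -1/2x=2 ⇒ x=2/(-1/2)=-4.0000
Confirm numerically:
  x=-3.791: |R|=0.94635 <1
  x=-3.704: |R|=0.92316 <1
  x=-2.516: |R|=0.54451 <1
  x=-2.136: |R|=0.39244 <1
  x=-4.364: |R|=1.08704 >1
  x=-4.286: |R|=1.06903 >1
  x=-4.229: |R|=1.05566 >1
Interval (-4.0000, 0).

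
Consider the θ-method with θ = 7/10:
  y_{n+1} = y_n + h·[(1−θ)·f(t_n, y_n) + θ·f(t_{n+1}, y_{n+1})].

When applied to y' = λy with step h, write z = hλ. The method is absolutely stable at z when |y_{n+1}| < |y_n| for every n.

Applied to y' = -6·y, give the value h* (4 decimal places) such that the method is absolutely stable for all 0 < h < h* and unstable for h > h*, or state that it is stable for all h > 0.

(−∞, 0) — no finite endpoint. Any h>0 works for λ=-6.

Set f=λy, z=hλ:
  y_{n+1} = y_n + z·[3/10·y_n + 7/10·y_{n+1}] ⇒ (1 − 7/10z)y_{n+1} = (1 + 3/10z)y_n
  R(z) = (1 + 3/10z)/(1 − 7/10z).

Need |R(x)|<1, x<0.
x=-0.73: |R|=0.5169
x=-2: |R|=0.1667
x=-10: |R|=0.2500
x=-100: |R|=0.4085
θ=7/10≥1/2 ⇒ |1+3/10x|<|1−7/10x| ∀x<0 ⇒ stable on all of ℝ⁻.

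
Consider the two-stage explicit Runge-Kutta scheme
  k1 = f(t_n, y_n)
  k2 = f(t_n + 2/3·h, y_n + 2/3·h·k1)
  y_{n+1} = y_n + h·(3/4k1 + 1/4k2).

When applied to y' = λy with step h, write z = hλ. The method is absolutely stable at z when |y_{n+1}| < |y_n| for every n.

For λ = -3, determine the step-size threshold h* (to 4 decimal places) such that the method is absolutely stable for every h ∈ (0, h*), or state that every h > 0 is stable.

Set f=λy, z=hλ:
  k1=λy_n ⇒ h·k1=z·y_n;  k2=λ(1+2/3z)y_n ⇒ h·k2=z(1+2/3z)y_n
  y_{n+1}/y_n = 1 + 3/4z + 1/4z(1+2/3z) = 1 + z + 1/6z²
  so R(z) = 1 + z + 1/6z².

Boundary: |R(x)|=1, x<0.
x=-1.6: |R|=0.1733
R=1: x+1/6x²=0 ⇒ x=−6=-6.0000; min R=1−1/(4·1/6)=-0.5000>−1
Confirm numerically:
  x=-5.521: |R|=0.55924 <1
  x=-4.481: |R|=0.13444 <1
  x=-3.615: |R|=0.43696 <1
  x=-6.354: |R|=1.37489 >1
  x=-6.080: |R|=1.08107 >1
So |R|<1 on (-6.0000, 0).

(-6.0000,0); λ=-3 ⇒ h* = (6)/3 = 2.0000.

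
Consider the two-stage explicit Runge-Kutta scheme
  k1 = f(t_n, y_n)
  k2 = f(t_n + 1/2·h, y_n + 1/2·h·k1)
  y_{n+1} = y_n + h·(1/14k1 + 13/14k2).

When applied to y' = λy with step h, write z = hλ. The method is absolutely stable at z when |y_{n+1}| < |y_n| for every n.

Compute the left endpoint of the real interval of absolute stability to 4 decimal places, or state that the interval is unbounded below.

On y'=λy, z=hλ:
  k1=λy_n ⇒ h·k1=z·y_n;  k2=λ(1+1/2z)y_n ⇒ h·k2=z(1+1/2z)y_n
  y_{n+1}/y_n = 1 + 1/14z + 13/14z(1+1/2z) = 1 + z + 13/28z²
  Hence R(z) = 1 + z + 13/28z².

Boundary: |R(x)|=1, x<0.
x=-0.35: |R|=0.7069
R=1: x+13/28x²=0 ⇒ x=−28/13=-2.1538; min R=1−1/(4·13/28)=0.4615>−1
Confirm numerically:
  x=-1.957: |R|=0.82114 <1
  x=-1.836: |R|=0.72906 <1
  x=-1.179: |R|=0.46638 <1
  x=-1.144: |R|=0.46363 <1
  x=-2.527: |R|=1.43780 >1
  x=-2.464: |R|=1.35482 >1
Stable set (-2.1538, 0).

z* = -2.1538.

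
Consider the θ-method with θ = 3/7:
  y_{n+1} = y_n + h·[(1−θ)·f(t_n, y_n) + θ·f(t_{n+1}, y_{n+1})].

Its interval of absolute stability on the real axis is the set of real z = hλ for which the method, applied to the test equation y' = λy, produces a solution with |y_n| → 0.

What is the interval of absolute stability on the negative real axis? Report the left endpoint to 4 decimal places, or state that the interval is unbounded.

Test eqn y'=λy, z=hλ:
  y_{n+1} = y_n + z·[4/7·y_n + 3/7·y_{n+1}] ⇒ (1 − 3/7z)y_{n+1} = (1 + 4/7z)y_n
  so R(z) = (1 + 4/7z)/(1 − 3/7z).

Need |R(x)|<1, x<0.
x=-0.78: |R|=0.4154
R=−1: 1+4/7x = −1+3/7x ⇒ -1/7x=2 ⇒ x=2/(-1/7)=-14.0000
Confirm numerically:
  x=-10.247: |R|=0.90056 <1
  x=-10.119: |R|=0.89611 <1
  x=-9.756: |R|=0.88298 <1
  x=-14.591: |R|=1.01164 >1
  x=-14.324: |R|=1.00648 >1
  x=-14.156: |R|=1.00315 >1
Stable set (-14.0000, 0).

(-14.0000, 0).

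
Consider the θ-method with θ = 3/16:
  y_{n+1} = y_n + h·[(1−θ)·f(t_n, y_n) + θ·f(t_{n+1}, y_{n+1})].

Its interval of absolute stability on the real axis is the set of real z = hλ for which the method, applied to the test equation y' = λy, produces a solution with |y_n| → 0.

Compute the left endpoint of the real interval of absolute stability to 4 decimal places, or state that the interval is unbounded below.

z* = -3.2000.

Test eqn y'=λy, z=hλ:
  y_{n+1} = y_n + z·[13/16·y_n + 3/16·y_{n+1}] ⇒ (1 − 3/16z)y_{n+1} = (1 + 13/16z)y_n
  ⇒ R(z) = (1 + 13/16z)/(1 − 3/16z).

Need |R(x)|<1, x<0.
x=-0.9: |R|=0.2299
R=−1: 1+13/16x = −1+3/16x ⇒ -5/8x=2 ⇒ x=2/(-5/8)=-3.2000
Confirm numerically:
  x=-3.036: |R|=0.93468 <1
  x=-2.982: |R|=0.91261 <1
  x=-2.978: |R|=0.91096 <1
  x=-3.729: |R|=1.19458 >1
  x=-3.699: |R|=1.18415 >1
  x=-3.239: |R|=1.01517 >1
Interval (-3.2000, 0).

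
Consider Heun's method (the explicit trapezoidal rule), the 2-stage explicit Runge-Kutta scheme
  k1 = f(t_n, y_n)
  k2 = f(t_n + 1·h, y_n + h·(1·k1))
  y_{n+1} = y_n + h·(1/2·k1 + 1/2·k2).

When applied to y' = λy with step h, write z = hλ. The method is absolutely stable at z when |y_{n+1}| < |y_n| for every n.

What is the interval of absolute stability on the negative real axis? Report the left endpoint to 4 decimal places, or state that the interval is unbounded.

z∈(-2.0000,0).

On y'=λy, z=hλ:
  order 2, 2-stage ⇒ R(z)=1+z+z^2/2
  (e.g. R(-1.13)=0.50845, |R|=0.50845)

Find x<0 with |R(x)|<1.
x=-1.13: |R|=0.5085
|R(-2.38)|=1.4522 |R(-1.12)|=0.5072 |R(-0.57)|=0.5924
Bisect:
  x_lo=-2.3639 |R|=1.4302  x_hi=-0.2850 |R|=0.7556
  mid=-1.32446 |R|=0.55264 →hi
  mid=-1.84419 |R|=0.85633 →hi
  mid=-2.10406 |R|=1.10948 →lo
  mid=-1.97413 |R|=0.97446 →hi
  mid=-2.03910 |R|=1.03986 →lo
  mid=-2.00661 |R|=1.00663 →lo
  mid=-1.99037 |R|=0.99042 →hi
  mid=-1.99849 |R|=0.99849 →hi
  ...
  [-2.00001,-1.99989] ⇒ x*=-2.0000
Stable set (-2.0000, 0).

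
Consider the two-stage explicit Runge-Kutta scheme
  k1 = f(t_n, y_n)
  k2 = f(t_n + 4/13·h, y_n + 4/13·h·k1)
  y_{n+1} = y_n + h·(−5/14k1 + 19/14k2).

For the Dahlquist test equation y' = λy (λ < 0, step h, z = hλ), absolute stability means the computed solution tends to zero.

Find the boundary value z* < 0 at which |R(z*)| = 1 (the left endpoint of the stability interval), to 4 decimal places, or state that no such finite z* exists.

Set f=λy, z=hλ:
  k1=λy_n ⇒ h·k1=z·y_n;  k2=λ(1+4/13z)y_n ⇒ h·k2=z(1+4/13z)y_n
  y_{n+1}/y_n = 1 − 5/14z + 19/14z(1+4/13z) = 1 + z + 38/91z²
  so R(z) = 1 + z + 38/91z².

Need |R(x)|<1, x<0.
x=-1.8: |R|=0.5530
R=1: x+38/91x²=0 ⇒ x=−91/38=-2.3947; min R=1−1/(4·38/91)=0.4013>−1
Confirm numerically:
  x=-2.168: |R|=0.79473 <1
  x=-1.463: |R|=0.43078 <1
  x=-1.154: |R|=0.40210 <1
  x=-0.963: |R|=0.42425 <1
  x=-2.749: |R|=1.40667 >1
  x=-2.712: |R|=1.35930 >1
  x=-2.431: |R|=1.03681 >1
Stable set (-2.3947, 0).

left endpoint -2.3947.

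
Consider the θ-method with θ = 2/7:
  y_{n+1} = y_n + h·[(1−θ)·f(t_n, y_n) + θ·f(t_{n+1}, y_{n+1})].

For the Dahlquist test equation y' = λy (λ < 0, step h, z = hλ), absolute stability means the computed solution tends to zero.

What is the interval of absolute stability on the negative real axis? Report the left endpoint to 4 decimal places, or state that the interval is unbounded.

Set f=λy, z=hλ:
  y_{n+1} = y_n + z·[5/7·y_n + 2/7·y_{n+1}] ⇒ (1 − 2/7z)y_{n+1} = (1 + 5/7z)y_n
  so R(z) = (1 + 5/7z)/(1 − 2/7z).

Boundary: |R(x)|=1, x<0.
x=-1.57: |R|=0.0838
R=−1: 1+5/7x = −1+2/7x ⇒ -3/7x=2 ⇒ x=2/(-3/7)=-4.6667
Confirm numerically:
  x=-4.202: |R|=0.90950 <1
  x=-3.679: |R|=0.79363 <1
  x=-2.731: |R|=0.53402 <1
  x=-2.292: |R|=0.38501 <1
  x=-5.031: |R|=1.06406 >1
  x=-4.910: |R|=1.04340 >1
  x=-4.702: |R|=1.00646 >1
So |R|<1 on (-4.6667, 0).

(-4.6667, 0).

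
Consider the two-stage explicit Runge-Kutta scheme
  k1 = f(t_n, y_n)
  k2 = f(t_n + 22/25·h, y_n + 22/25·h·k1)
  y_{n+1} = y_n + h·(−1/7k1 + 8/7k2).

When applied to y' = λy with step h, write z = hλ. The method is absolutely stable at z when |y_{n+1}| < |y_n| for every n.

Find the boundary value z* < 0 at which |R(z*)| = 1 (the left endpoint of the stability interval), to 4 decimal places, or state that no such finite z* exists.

z* = -0.9943.

With y'=λy (z=hλ):
  k1=λy_n ⇒ h·k1=z·y_n;  k2=λ(1+22/25z)y_n ⇒ h·k2=z(1+22/25z)y_n
  y_{n+1}/y_n = 1 − 1/7z + 8/7z(1+22/25z) = 1 + z + 176/175z²
  R(z) = 1 + z + 176/175z².

Boundary: |R(x)|=1, x<0.
x=-0.67: |R|=0.7815
R=1: x+176/175x²=0 ⇒ x=−175/176=-0.9943; min R=1−1/(4·176/175)=0.7514>−1
Confirm numerically:
  x=-0.719: |R|=0.80092 <1
  x=-0.575: |R|=0.75751 <1
  x=-0.481: |R|=0.75168 <1
  x=-0.401: |R|=0.76072 <1
  x=-1.289: |R|=1.38202 >1
  x=-1.059: |R|=1.06889 >1
Stable set (-0.9943, 0).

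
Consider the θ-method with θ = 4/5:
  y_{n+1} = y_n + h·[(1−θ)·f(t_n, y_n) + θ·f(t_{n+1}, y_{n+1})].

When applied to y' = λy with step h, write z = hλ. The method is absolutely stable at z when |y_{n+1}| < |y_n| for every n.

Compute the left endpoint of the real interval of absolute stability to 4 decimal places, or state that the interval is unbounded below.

Set f=λy, z=hλ:
  y_{n+1} = y_n + z·[1/5·y_n + 4/5·y_{n+1}] ⇒ (1 − 4/5z)y_{n+1} = (1 + 1/5z)y_n
  Hence R(z) = (1 + 1/5z)/(1 − 4/5z).

Solve |R(x)|<1 on ℝ⁻.
x=-0.67: |R|=0.5638
x=-2: |R|=0.2308
x=-10: |R|=0.1111
x=-100: |R|=0.2346
θ=4/5≥1/2 ⇒ |1+1/5x|<|1−4/5x| ∀x<0 ⇒ stable on all of ℝ⁻.

(−∞, 0) — no finite endpoint.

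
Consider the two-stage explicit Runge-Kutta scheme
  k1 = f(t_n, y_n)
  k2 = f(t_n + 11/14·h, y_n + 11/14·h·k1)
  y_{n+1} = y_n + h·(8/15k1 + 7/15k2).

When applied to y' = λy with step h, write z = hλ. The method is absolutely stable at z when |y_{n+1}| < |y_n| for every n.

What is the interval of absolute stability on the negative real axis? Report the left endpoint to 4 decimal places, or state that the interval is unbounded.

With y'=λy (z=hλ):
  k1=λy_n ⇒ h·k1=z·y_n;  k2=λ(1+11/14z)y_n ⇒ h·k2=z(1+11/14z)y_n
  y_{n+1}/y_n = 1 + 8/15z + 7/15z(1+11/14z) = 1 + z + 11/30z²
  R(z) = 1 + z + 11/30z².

Need |R(x)|<1, x<0.
x=-1.53: |R|=0.3283
R=1: x+11/30x²=0 ⇒ x=−30/11=-2.7273; min R=1−1/(4·11/30)=0.3182>−1
Confirm numerically:
  x=-2.519: |R|=0.80763 <1
  x=-2.354: |R|=0.67782 <1
  x=-1.947: |R|=0.44296 <1
  x=-2.820: |R|=1.09588 >1
  x=-2.775: |R|=1.04856 >1
So |R|<1 on (-2.7273, 0).

(-2.7273, 0).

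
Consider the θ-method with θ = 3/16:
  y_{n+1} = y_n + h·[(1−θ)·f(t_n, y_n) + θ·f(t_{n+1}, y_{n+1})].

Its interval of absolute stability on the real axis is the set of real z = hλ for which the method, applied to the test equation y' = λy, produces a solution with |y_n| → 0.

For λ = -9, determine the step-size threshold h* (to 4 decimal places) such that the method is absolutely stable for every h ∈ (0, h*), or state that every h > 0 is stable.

(-3.2000,0); λ=-9 ⇒ h* = (16/5)/9 = 0.3556.

Set f=λy, z=hλ:
  y_{n+1} = y_n + z·[13/16·y_n + 3/16·y_{n+1}] ⇒ (1 − 3/16z)y_{n+1} = (1 + 13/16z)y_n
  ⇒ R(z) = (1 + 13/16z)/(1 − 3/16z).

Find x<0 with |R(x)|<1.
x=-1.15: |R|=0.0540
R=−1: 1+13/16x = −1+3/16x ⇒ -5/8x=2 ⇒ x=2/(-5/8)=-3.2000
Confirm numerically:
  x=-2.743: |R|=0.81138 <1
  x=-2.375: |R|=0.64324 <1
  x=-1.878: |R|=0.38892 <1
  x=-3.775: |R|=1.21043 >1
  x=-3.368: |R|=1.06436 >1
So |R|<1 on (-3.2000, 0).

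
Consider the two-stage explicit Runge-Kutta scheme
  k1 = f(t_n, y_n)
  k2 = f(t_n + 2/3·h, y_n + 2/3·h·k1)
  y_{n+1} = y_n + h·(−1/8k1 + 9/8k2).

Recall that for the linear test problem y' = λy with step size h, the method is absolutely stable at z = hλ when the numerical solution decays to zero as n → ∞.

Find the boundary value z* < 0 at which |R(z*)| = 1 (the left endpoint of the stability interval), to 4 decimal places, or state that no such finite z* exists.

Test eqn y'=λy, z=hλ:
  k1=λy_n ⇒ h·k1=z·y_n;  k2=λ(1+2/3z)y_n ⇒ h·k2=z(1+2/3z)y_n
  y_{n+1}/y_n = 1 − 1/8z + 9/8z(1+2/3z) = 1 + z + 3/4z²
  Hence R(z) = 1 + z + 3/4z².

Find x<0 with |R(x)|<1.
x=-0.4: |R|=0.7200
R=1: x+3/4x²=0 ⇒ x=−4/3=-1.3333; min R=1−1/(4·3/4)=0.6667>−1
Confirm numerically:
  x=-1.171: |R|=0.85743 <1
  x=-1.016: |R|=0.75819 <1
  x=-0.783: |R|=0.67682 <1
  x=-1.872: |R|=1.75629 >1
  x=-1.530: |R|=1.22567 >1
  x=-1.405: |R|=1.07552 >1
Interval (-1.3333, 0).

left endpoint -1.3333.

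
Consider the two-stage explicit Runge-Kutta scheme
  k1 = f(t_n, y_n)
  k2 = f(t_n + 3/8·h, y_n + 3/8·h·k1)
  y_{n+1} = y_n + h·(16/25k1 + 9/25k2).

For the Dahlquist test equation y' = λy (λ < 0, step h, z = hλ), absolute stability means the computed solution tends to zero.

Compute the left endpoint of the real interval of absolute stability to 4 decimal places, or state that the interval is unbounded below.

Test eqn y'=λy, z=hλ:
  k1=λy_n ⇒ h·k1=z·y_n;  k2=λ(1+3/8z)y_n ⇒ h·k2=z(1+3/8z)y_n
  y_{n+1}/y_n = 1 + 16/25z + 9/25z(1+3/8z) = 1 + z + 27/200z²
  Hence R(z) = 1 + z + 27/200z².

Boundary: |R(x)|=1, x<0.
x=-1.63: |R|=0.2713
R=1: x+27/200x²=0 ⇒ x=−200/27=-7.4074; min R=1−1/(4·27/200)=-0.8519>−1
Confirm numerically:
  x=-5.680: |R|=0.32458 <1
  x=-4.266: |R|=0.80917 <1
  x=-4.025: |R|=0.83792 <1
  x=-3.047: |R|=0.79363 <1
  x=-7.991: |R|=1.62957 >1
  x=-7.766: |R|=1.37595 >1
  x=-7.658: |R|=1.25907 >1
Stable set (-7.4074, 0).

z* = -7.4074.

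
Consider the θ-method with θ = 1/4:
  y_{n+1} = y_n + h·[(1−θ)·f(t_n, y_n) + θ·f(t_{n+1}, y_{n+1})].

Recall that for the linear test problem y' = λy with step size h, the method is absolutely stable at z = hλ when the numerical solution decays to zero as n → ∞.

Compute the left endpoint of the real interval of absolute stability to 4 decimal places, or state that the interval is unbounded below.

Set f=λy, z=hλ:
  y_{n+1} = y_n + z·[3/4·y_n + 1/4·y_{n+1}] ⇒ (1 − 1/4z)y_{n+1} = (1 + 3/4z)y_n
  Hence R(z) = (1 + 3/4z)/(1 − 1/4z).

Find x<0 with |R(x)|<1.
x=-0.47: |R|=0.5794
R=−1: 1+3/4x = −1+1/4x ⇒ -1/2x=2 ⇒ x=2/(-1/2)=-4.0000
Confirm numerically:
  x=-3.267: |R|=0.79827 <1
  x=-3.137: |R|=0.75816 <1
  x=-2.714: |R|=0.61692 <1
  x=-1.795: |R|=0.23900 <1
  x=-4.102: |R|=1.02518 >1
  x=-4.074: |R|=1.01833 >1
Interval (-4.0000, 0).

z* = -4.0000.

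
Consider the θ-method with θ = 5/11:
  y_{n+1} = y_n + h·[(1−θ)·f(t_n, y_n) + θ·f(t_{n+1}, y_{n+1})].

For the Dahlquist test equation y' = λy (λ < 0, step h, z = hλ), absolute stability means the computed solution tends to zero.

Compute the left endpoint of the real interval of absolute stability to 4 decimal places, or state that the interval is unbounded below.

With y'=λy (z=hλ):
  y_{n+1} = y_n + z·[6/11·y_n + 5/11·y_{n+1}] ⇒ (1 − 5/11z)y_{n+1} = (1 + 6/11z)y_n
  R(z) = (1 + 6/11z)/(1 − 5/11z).

Solve |R(x)|<1 on ℝ⁻.
x=-0.8: |R|=0.4133
R=−1: 1+6/11x = −1+5/11x ⇒ -1/11x=2 ⇒ x=2/(-1/11)=-22.0000
Confirm numerically:
  x=-21.922: |R|=0.99935 <1
  x=-21.245: |R|=0.99356 <1
  x=-8.866: |R|=0.76262 <1
  x=-22.334: |R|=1.00272 >1
  x=-22.101: |R|=1.00083 >1
So |R|<1 on (-22.0000, 0).

z* = -22.0000.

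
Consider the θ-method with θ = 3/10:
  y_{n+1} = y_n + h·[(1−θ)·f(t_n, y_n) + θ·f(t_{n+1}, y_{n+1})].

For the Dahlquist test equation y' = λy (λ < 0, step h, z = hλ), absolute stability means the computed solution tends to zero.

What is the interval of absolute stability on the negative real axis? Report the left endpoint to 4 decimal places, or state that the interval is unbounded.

z∈(-5.0000,0).

With y'=λy (z=hλ):
  y_{n+1} = y_n + z·[7/10·y_n + 3/10·y_{n+1}] ⇒ (1 − 3/10z)y_{n+1} = (1 + 7/10z)y_n
  R(z) = (1 + 7/10z)/(1 − 3/10z).

Boundary: |R(x)|=1, x<0.
x=-1.7: |R|=0.1258
R=−1: 1+7/10x = −1+3/10x ⇒ -2/5x=2 ⇒ x=2/(-2/5)=-5.0000
Confirm numerically:
  x=-3.597: |R|=0.73008 <1
  x=-2.945: |R|=0.56358 <1
  x=-2.623: |R|=0.46791 <1
  x=-5.366: |R|=1.05610 >1
  x=-5.309: |R|=1.04767 >1
  x=-5.290: |R|=1.04484 >1
So |R|<1 on (-5.0000, 0).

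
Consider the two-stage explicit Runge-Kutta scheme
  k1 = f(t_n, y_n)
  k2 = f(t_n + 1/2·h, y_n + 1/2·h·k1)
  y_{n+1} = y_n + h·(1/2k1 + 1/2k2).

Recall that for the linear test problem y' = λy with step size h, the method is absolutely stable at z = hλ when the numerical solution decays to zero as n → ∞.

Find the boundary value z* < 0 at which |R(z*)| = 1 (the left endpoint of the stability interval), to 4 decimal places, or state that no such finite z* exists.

left endpoint -4.0000.

With y'=λy (z=hλ):
  k1=λy_n ⇒ h·k1=z·y_n;  k2=λ(1+1/2z)y_n ⇒ h·k2=z(1+1/2z)y_n
  y_{n+1}/y_n = 1 + 1/2z + 1/2z(1+1/2z) = 1 + z + 1/4z²
  so R(z) = 1 + z + 1/4z².

Need |R(x)|<1, x<0.
x=-1.04: |R|=0.2304
R=1: x+1/4x²=0 ⇒ x=−4=-4.0000; min R=1−1/(4·1/4)=0.0000>−1
Confirm numerically:
  x=-3.678: |R|=0.70392 <1
  x=-3.421: |R|=0.50481 <1
  x=-3.212: |R|=0.36724 <1
  x=-2.745: |R|=0.13876 <1
  x=-4.437: |R|=1.48474 >1
  x=-4.335: |R|=1.36306 >1
Stable set (-4.0000, 0).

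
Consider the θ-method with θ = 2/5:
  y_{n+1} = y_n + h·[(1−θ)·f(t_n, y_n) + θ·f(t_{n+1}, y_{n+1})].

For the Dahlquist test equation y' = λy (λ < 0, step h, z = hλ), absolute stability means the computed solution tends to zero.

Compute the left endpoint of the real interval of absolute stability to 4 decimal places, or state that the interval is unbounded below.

z* = -10.0000.

On y'=λy, z=hλ:
  y_{n+1} = y_n + z·[3/5·y_n + 2/5·y_{n+1}] ⇒ (1 − 2/5z)y_{n+1} = (1 + 3/5z)y_n
  ⇒ R(z) = (1 + 3/5z)/(1 − 2/5z).

Need |R(x)|<1, x<0.
x=-1.78: |R|=0.0397
R=−1: 1+3/5x = −1+2/5x ⇒ -1/5x=2 ⇒ x=2/(-1/5)=-10.0000
Confirm numerically:
  x=-7.584: |R|=0.88021 <1
  x=-6.404: |R|=0.79807 <1
  x=-5.271: |R|=0.69573 <1
  x=-10.575: |R|=1.02199 >1
  x=-10.448: |R|=1.01730 >1
  x=-10.240: |R|=1.00942 >1
Interval (-10.0000, 0).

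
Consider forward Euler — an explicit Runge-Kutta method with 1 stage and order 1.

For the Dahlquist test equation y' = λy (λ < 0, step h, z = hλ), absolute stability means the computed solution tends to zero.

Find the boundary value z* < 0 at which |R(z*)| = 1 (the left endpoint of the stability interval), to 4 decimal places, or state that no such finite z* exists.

z* = -2.0000.

Set f=λy, z=hλ:
  order 1, 1-stage ⇒ R(z)=1+z
  (e.g. R(-0.8)=0.20000, |R|=0.20000)

Need |R(x)|<1, x<0.
x=-0.8: |R|=0.2000
|R(-2.22)|=1.2200 |R(-1.41)|=0.4100 |R(-0.92)|=0.0800
Bisect:
  x_lo=-2.5796 |R|=1.5796  x_hi=-0.3286 |R|=0.6714
  mid=-1.45411 |R|=0.45411 →hi
  mid=-2.01687 |R|=1.01687 →lo
  mid=-1.73549 |R|=0.73549 →hi
  mid=-1.87618 |R|=0.87618 →hi
  mid=-1.94653 |R|=0.94653 →hi
  mid=-1.98170 |R|=0.98170 →hi
  mid=-1.99929 |R|=0.99929 →hi
  mid=-2.00808 |R|=1.00808 →lo
  mid=-2.00368 |R|=1.00368 →lo
  ...
  [-2.00011,-1.99997] ⇒ x*=-2.0000
So |R|<1 on (-2.0000, 0).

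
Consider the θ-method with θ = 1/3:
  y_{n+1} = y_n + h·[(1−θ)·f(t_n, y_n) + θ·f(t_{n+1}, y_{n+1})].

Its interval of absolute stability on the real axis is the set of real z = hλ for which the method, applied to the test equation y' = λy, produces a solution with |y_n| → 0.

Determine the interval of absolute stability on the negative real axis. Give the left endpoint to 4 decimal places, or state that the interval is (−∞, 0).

(-6.0000, 0).

Set f=λy, z=hλ:
  y_{n+1} = y_n + z·[2/3·y_n + 1/3·y_{n+1}] ⇒ (1 − 1/3z)y_{n+1} = (1 + 2/3z)y_n
  R(z) = (1 + 2/3z)/(1 − 1/3z).

Boundary: |R(x)|=1, x<0.
x=-1.26: |R|=0.1127
R=−1: 1+2/3x = −1+1/3x ⇒ -1/3x=2 ⇒ x=2/(-1/3)=-6.0000
Confirm numerically:
  x=-5.537: |R|=0.94577 <1
  x=-4.889: |R|=0.85917 <1
  x=-3.622: |R|=0.64089 <1
  x=-2.520: |R|=0.36957 <1
  x=-6.520: |R|=1.05462 >1
  x=-6.336: |R|=1.03599 >1
Stable set (-6.0000, 0).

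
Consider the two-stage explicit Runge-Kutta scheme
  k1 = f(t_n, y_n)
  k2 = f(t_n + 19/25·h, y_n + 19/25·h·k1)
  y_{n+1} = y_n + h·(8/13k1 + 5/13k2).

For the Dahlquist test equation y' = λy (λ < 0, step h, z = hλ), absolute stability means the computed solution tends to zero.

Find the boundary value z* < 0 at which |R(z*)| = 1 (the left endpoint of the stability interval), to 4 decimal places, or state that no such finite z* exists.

Test eqn y'=λy, z=hλ:
  k1=λy_n ⇒ h·k1=z·y_n;  k2=λ(1+19/25z)y_n ⇒ h·k2=z(1+19/25z)y_n
  y_{n+1}/y_n = 1 + 8/13z + 5/13z(1+19/25z) = 1 + z + 19/65z²
  Hence R(z) = 1 + z + 19/65z².

Solve |R(x)|<1 on ℝ⁻.
x=-1.58: |R|=0.1497
R=1: x+19/65x²=0 ⇒ x=−65/19=-3.4211; min R=1−1/(4·19/65)=0.1447>−1
Confirm numerically:
  x=-2.814: |R|=0.50067 <1
  x=-2.616: |R|=0.38439 <1
  x=-2.177: |R|=0.20834 <1
  x=-1.982: |R|=0.16628 <1
  x=-3.925: |R|=1.57818 >1
  x=-3.826: |R|=1.45288 >1
  x=-3.774: |R|=1.38936 >1
Interval (-3.4211, 0).

left endpoint -3.4211.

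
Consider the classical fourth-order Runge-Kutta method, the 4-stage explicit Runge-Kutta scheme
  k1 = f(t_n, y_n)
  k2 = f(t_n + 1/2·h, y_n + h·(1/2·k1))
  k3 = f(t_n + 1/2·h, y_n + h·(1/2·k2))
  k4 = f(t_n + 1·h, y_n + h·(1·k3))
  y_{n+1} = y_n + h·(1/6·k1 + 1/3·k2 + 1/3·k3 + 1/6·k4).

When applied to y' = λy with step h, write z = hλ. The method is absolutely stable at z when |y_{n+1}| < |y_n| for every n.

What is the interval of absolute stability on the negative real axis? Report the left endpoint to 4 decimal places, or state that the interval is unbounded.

z∈(-2.7853,0).

With y'=λy (z=hλ):
  order 4, 4-stage ⇒ R(z)=1+z+z^2/2+z^3/6+z^4/24
  (e.g. R(-0.44)=0.64416, |R|=0.64416)

Find x<0 with |R(x)|<1.
x=-0.44: |R|=0.6442
|R(-1.87)|=0.2981 |R(-1.53)|=0.2718 |R(-0.62)|=0.5386
Bisect:
  x_lo=-3.5729 |R|=2.9982  x_hi=-0.1274 |R|=0.8803
  mid=-1.85017 |R|=0.29407 →hi
  mid=-2.71153 |R|=0.89436 →hi
  mid=-3.14221 |R|=1.68567 →lo
  mid=-2.92687 |R|=1.23529 →lo
  mid=-2.81920 |R|=1.05233 →lo
  mid=-2.76536 |R|=0.97036 →hi
  mid=-2.79228 |R|=1.01058 →lo
  ...
  [-2.78534,-2.78513] ⇒ x*=-2.7853
Interval (-2.7853, 0).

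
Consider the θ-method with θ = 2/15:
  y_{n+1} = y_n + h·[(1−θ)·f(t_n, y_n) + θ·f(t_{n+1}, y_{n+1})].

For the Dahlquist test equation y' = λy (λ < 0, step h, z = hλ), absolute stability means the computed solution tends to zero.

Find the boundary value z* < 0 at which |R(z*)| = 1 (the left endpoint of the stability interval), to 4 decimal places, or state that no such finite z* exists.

left endpoint -2.7273.

Test eqn y'=λy, z=hλ:
  y_{n+1} = y_n + z·[13/15·y_n + 2/15·y_{n+1}] ⇒ (1 − 2/15z)y_{n+1} = (1 + 13/15z)y_n
  R(z) = (1 + 13/15z)/(1 − 2/15z).

Find x<0 with |R(x)|<1.
x=-1.25: |R|=0.0714
R=−1: 1+13/15x = −1+2/15x ⇒ -11/15x=2 ⇒ x=2/(-11/15)=-2.7273
Confirm numerically:
  x=-1.971: |R|=0.56082 <1
  x=-1.535: |R|=0.27421 <1
  x=-1.472: |R|=0.23049 <1
  x=-1.150: |R|=0.00289 <1
  x=-3.203: |R|=1.24446 >1
  x=-3.075: |R|=1.18085 >1
So |R|<1 on (-2.7273, 0).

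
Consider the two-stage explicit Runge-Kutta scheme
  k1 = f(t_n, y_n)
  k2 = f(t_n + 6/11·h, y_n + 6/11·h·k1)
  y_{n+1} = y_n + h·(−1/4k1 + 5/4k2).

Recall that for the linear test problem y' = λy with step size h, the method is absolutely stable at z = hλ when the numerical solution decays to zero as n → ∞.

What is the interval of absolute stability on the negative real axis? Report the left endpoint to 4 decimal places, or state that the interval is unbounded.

With y'=λy (z=hλ):
  k1=λy_n ⇒ h·k1=z·y_n;  k2=λ(1+6/11z)y_n ⇒ h·k2=z(1+6/11z)y_n
  y_{n+1}/y_n = 1 − 1/4z + 5/4z(1+6/11z) = 1 + z + 15/22z²
  R(z) = 1 + z + 15/22z².

Need |R(x)|<1, x<0.
x=-0.7: |R|=0.6341
R=1: x+15/22x²=0 ⇒ x=−22/15=-1.4667; min R=1−1/(4·15/22)=0.6333>−1
Confirm numerically:
  x=-1.339: |R|=0.88345 <1
  x=-0.992: |R|=0.67895 <1
  x=-0.925: |R|=0.65838 <1
  x=-1.955: |R|=1.65093 >1
  x=-1.684: |R|=1.24954 >1
Interval (-1.4667, 0).

z∈(-1.4667,0).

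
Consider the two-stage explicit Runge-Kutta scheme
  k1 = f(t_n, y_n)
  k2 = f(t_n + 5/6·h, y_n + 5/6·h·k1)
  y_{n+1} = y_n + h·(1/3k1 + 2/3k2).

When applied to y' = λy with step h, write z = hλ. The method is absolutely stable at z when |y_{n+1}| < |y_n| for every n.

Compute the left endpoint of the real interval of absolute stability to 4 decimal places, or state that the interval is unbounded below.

left endpoint -1.8000.

On y'=λy, z=hλ:
  k1=λy_n ⇒ h·k1=z·y_n;  k2=λ(1+5/6z)y_n ⇒ h·k2=z(1+5/6z)y_n
  y_{n+1}/y_n = 1 + 1/3z + 2/3z(1+5/6z) = 1 + z + 5/9z²
  Hence R(z) = 1 + z + 5/9z².

Need |R(x)|<1, x<0.
x=-0.43: |R|=0.6727
R=1: x+5/9x²=0 ⇒ x=−9/5=-1.8000; min R=1−1/(4·5/9)=0.5500>−1
Confirm numerically:
  x=-1.624: |R|=0.84121 <1
  x=-1.543: |R|=0.77969 <1
  x=-1.475: |R|=0.73368 <1
  x=-1.234: |R|=0.61198 <1
  x=-2.303: |R|=1.64356 >1
  x=-2.184: |R|=1.46592 >1
  x=-2.099: |R|=1.34867 >1
Stable set (-1.8000, 0).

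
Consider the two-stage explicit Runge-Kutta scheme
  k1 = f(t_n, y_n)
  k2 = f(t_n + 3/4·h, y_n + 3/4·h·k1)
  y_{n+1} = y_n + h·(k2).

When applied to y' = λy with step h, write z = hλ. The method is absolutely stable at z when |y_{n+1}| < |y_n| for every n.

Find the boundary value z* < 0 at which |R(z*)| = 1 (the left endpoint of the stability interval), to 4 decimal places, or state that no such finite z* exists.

z* = -1.3333.

Test eqn y'=λy, z=hλ:
  k1=λy_n ⇒ h·k1=z·y_n;  k2=λ(1+3/4z)y_n ⇒ h·k2=z(1+3/4z)y_n
  y_{n+1}/y_n = 1 + z(1+3/4z) = 1 + z + 3/4z²
  so R(z) = 1 + z + 3/4z².

Find x<0 with |R(x)|<1.
x=-1.3: |R|=0.9675
R=1: x+3/4x²=0 ⇒ x=−4/3=-1.3333; min R=1−1/(4·3/4)=0.6667>−1
Confirm numerically:
  x=-1.079: |R|=0.79418 <1
  x=-1.055: |R|=0.77977 <1
  x=-0.943: |R|=0.72394 <1
  x=-0.583: |R|=0.67192 <1
  x=-1.537: |R|=1.23478 >1
  x=-1.487: |R|=1.17138 >1
Interval (-1.3333, 0).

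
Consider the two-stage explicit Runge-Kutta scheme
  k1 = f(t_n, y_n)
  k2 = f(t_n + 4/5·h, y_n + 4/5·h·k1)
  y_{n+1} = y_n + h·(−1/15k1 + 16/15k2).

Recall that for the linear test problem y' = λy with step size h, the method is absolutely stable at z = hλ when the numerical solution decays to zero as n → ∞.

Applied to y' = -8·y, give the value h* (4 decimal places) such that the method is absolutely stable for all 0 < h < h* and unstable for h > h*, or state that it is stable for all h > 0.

Test eqn y'=λy, z=hλ:
  k1=λy_n ⇒ h·k1=z·y_n;  k2=λ(1+4/5z)y_n ⇒ h·k2=z(1+4/5z)y_n
  y_{n+1}/y_n = 1 − 1/15z + 16/15z(1+4/5z) = 1 + z + 64/75z²
  so R(z) = 1 + z + 64/75z².

Boundary: |R(x)|=1, x<0.
x=-0.42: |R|=0.7305
R=1: x+64/75x²=0 ⇒ x=−75/64=-1.1719; min R=1−1/(4·64/75)=0.7070>−1
Confirm numerically:
  x=-0.931: |R|=0.80864 <1
  x=-0.884: |R|=0.78284 <1
  x=-0.595: |R|=0.70710 <1
  x=-1.474: |R|=1.38002 >1
  x=-1.256: |R|=1.09016 >1
So |R|<1 on (-1.1719, 0).

(-1.1719,0); λ=-8 ⇒ h* = (75/64)/8 = 0.1465.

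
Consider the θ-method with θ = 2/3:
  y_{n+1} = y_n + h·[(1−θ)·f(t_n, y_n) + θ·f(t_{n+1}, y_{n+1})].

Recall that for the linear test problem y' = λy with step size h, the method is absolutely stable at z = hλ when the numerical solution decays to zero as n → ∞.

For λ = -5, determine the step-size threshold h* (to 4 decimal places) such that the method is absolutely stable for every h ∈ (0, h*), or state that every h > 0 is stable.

With y'=λy (z=hλ):
  y_{n+1} = y_n + z·[1/3·y_n + 2/3·y_{n+1}] ⇒ (1 − 2/3z)y_{n+1} = (1 + 1/3z)y_n
  so R(z) = (1 + 1/3z)/(1 − 2/3z).

Solve |R(x)|<1 on ℝ⁻.
x=-1.09: |R|=0.3687
x=-2: |R|=0.1429
x=-10: |R|=0.3043
x=-100: |R|=0.4778
θ=2/3≥1/2 ⇒ |1+1/3x|<|1−2/3x| ∀x<0 ⇒ interval (−∞,0).

(−∞, 0) — no finite endpoint. Any h>0 works for λ=-5.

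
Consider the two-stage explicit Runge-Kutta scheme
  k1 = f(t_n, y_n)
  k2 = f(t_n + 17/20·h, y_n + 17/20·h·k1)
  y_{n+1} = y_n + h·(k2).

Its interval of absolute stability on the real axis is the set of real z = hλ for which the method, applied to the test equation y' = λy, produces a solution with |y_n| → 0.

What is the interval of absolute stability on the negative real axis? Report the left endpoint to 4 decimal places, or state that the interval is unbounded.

Test eqn y'=λy, z=hλ:
  k1=λy_n ⇒ h·k1=z·y_n;  k2=λ(1+17/20z)y_n ⇒ h·k2=z(1+17/20z)y_n
  y_{n+1}/y_n = 1 + z(1+17/20z) = 1 + z + 17/20z²
  ⇒ R(z) = 1 + z + 17/20z².

Boundary: |R(x)|=1, x<0.
x=-1.35: |R|=1.1991
R=1: x+17/20x²=0 ⇒ x=−20/17=-1.1765; min R=1−1/(4·17/20)=0.7059>−1
Confirm numerically:
  x=-0.937: |R|=0.80927 <1
  x=-0.853: |R|=0.76547 <1
  x=-0.770: |R|=0.73396 <1
  x=-1.609: |R|=1.59155 >1
  x=-1.427: |R|=1.30388 >1
  x=-1.416: |R|=1.28830 >1
Stable set (-1.1765, 0).

z∈(-1.1765,0).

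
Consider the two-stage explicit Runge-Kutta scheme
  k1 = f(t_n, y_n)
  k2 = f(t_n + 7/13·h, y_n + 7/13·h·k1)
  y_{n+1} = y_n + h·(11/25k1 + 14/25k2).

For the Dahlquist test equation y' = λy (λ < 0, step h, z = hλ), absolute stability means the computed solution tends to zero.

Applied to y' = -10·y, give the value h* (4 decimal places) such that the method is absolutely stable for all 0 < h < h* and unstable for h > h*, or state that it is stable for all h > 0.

(-3.3163,0); λ=-10 ⇒ h* = (325/98)/10 = 0.3316.

Test eqn y'=λy, z=hλ:
  k1=λy_n ⇒ h·k1=z·y_n;  k2=λ(1+7/13z)y_n ⇒ h·k2=z(1+7/13z)y_n
  y_{n+1}/y_n = 1 + 11/25z + 14/25z(1+7/13z) = 1 + z + 98/325z²
  so R(z) = 1 + z + 98/325z².

Need |R(x)|<1, x<0.
x=-1.26: |R|=0.2187
R=1: x+98/325x²=0 ⇒ x=−325/98=-3.3163; min R=1−1/(4·98/325)=0.1709>−1
Confirm numerically:
  x=-3.169: |R|=0.85922 <1
  x=-1.897: |R|=0.18812 <1
  x=-1.512: |R|=0.17736 <1
  x=-1.379: |R|=0.19442 <1
  x=-3.604: |R|=1.31263 >1
  x=-3.588: |R|=1.29393 >1
Stable set (-3.3163, 0).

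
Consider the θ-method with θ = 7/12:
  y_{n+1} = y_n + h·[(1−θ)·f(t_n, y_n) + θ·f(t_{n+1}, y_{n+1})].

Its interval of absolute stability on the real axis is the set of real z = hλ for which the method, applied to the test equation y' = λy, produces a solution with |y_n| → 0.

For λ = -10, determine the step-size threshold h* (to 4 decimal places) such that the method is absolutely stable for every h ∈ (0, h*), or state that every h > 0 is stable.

Set f=λy, z=hλ:
  y_{n+1} = y_n + z·[5/12·y_n + 7/12·y_{n+1}] ⇒ (1 − 7/12z)y_{n+1} = (1 + 5/12z)y_n
  so R(z) = (1 + 5/12z)/(1 − 7/12z).

Need |R(x)|<1, x<0.
x=-0.44: |R|=0.6499
x=-2: |R|=0.0769
x=-10: |R|=0.4634
x=-100: |R|=0.6854
θ=7/12≥1/2 ⇒ |1+5/12x|<|1−7/12x| ∀x<0 ⇒ interval (−∞,0).

(−∞, 0) — no finite endpoint. Any h>0 works for λ=-10.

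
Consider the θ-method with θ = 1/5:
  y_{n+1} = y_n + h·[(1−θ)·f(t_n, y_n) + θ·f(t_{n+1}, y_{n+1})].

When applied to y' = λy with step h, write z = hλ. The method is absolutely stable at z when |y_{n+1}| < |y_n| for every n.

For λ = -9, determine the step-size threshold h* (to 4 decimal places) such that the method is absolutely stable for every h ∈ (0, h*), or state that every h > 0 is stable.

On y'=λy, z=hλ:
  y_{n+1} = y_n + z·[4/5·y_n + 1/5·y_{n+1}] ⇒ (1 − 1/5z)y_{n+1} = (1 + 4/5z)y_n
  Hence R(z) = (1 + 4/5z)/(1 − 1/5z).

Find x<0 with |R(x)|<1.
x=-0.51: |R|=0.5372
R=−1: 1+4/5x = −1+1/5x ⇒ -3/5x=2 ⇒ x=2/(-3/5)=-3.3333
Confirm numerically:
  x=-3.254: |R|=0.97117 <1
  x=-3.144: |R|=0.93026 <1
  x=-2.898: |R|=0.83464 <1
  x=-3.884: |R|=1.18595 >1
  x=-3.678: |R|=1.11915 >1
Interval (-3.3333, 0).

(-3.3333,0); λ=-9 ⇒ h* = (10/3)/9 = 0.3704.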